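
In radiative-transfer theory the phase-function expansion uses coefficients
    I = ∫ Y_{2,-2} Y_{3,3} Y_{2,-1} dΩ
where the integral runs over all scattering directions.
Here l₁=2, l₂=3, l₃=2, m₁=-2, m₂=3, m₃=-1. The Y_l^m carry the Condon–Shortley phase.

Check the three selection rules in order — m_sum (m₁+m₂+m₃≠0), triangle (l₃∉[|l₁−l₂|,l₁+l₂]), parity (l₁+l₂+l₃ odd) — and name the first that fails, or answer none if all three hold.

azimuthal sum: -2 + 3 − 1 = 0  ✓
1 ≤ 2 ≤ 5 (triangle on l)  ✓
L = 2 + 3 + 2 = 7 (odd)  ✗

parity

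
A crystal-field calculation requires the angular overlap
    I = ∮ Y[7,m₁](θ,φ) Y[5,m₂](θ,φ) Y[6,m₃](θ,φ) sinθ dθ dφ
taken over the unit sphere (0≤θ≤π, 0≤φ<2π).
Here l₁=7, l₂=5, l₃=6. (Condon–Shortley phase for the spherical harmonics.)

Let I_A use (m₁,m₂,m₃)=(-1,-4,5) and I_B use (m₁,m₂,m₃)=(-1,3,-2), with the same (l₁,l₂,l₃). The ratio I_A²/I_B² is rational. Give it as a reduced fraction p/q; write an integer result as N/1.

Shared (l₁,l₂,l₃)=(7,5,6): N and (l;000)² cancel in I_A²/I_B².
A: Δ = 6!·8!·4!/19! = 1/174594420; Racah Σ t=0..1: t=0:+1/174182400 t=1:−1/14515200 = -11/174182400; ⇒ 3j(7 5 6; -1 -4 5)² = 121/12597, sgn +1
B: Δ = 6!·8!·4!/19! = 1/174594420; Racah Σ t=4..6: t=4:+1/663552 t=5:−1/518400 t=6:+1/4147200 = -1/5529600; ⇒ 3j(7 5 6; -1 3 -2)² = 98/230945, sgn -1
I_A²/I_B² = (121/12597)/(98/230945) = 6655/294

6655/294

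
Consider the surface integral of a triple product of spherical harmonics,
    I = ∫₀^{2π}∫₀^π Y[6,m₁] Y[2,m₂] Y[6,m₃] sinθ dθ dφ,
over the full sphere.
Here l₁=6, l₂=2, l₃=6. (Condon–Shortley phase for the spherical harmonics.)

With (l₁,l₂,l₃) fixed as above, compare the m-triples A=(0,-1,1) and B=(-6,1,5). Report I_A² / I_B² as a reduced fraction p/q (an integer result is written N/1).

7/242

l's match ⇒ only the (l;m) 3-j factors differ between A and B.
A: triangle coeff Δ(6,2,6) = 1/90090; Σ_t [0,1]: t=0:+1/34560 t=1:−1/28800 = -1/172800; (3j)²=1/1430 [(6 2 6; 0 -1 1)], sign=+1
B: triangle coeff Δ(6,2,6) = 1/90090; Σ_t [2,2]: t=2:+1/7257600 = 1/7257600; (3j)²=11/455 [(6 2 6; -6 1 5)], sign=-1
I_A²/I_B² = (1/1430)/(11/455) = 7/242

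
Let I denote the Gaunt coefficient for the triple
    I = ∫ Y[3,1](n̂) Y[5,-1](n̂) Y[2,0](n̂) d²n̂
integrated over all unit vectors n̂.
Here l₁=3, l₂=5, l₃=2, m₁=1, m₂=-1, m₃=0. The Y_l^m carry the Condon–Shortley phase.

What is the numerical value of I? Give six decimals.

m-sum 0 ✓  L=10 even ✓  2≤2≤8 ✓
Π(2lᵢ+1) = 7×11×5 = 385
triangle coeff Δ(3,5,2) = 1/2310
Σ_t [3,3]: t=3:−1/144 = -1/144
(3j)²=10/231 [(3 5 2; 0 0 0)], sign=-1
Σ_t [2,2]: t=2:+1/192 = 1/192
(3j)²=3/77 [(3 5 2; 1 -1 0)], sign=+1
⇒ 4πI² = 50/77
I = (-1)√(50/77/(4π)) = -0.22731846

-0.227318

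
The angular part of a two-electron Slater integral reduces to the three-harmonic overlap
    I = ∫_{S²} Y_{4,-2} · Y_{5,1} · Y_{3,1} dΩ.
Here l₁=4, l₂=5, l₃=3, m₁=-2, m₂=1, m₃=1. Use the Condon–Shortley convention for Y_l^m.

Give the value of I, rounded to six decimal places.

m-sum 0 ✓  L=12 even ✓  1≤3≤9 ✓
Π(2lᵢ+1) = 9×11×7 = 693
triangle coeff Δ(4,5,3) = 1/180180
Σ_t [2,4]: t=2:+1/576 t=3:−1/144 t=4:+1/576 = -1/288
(3j)²=20/1001 [(4 5 3; 0 0 0)], sign=+1
Σ_t [4,6]: t=4:+1/384 t=5:−1/720 t=6:+1/34560 = 43/34560
(3j)²=1849/180180 [(4 5 3; -2 1 1)], sign=+1
⇒ 4πI² = 1849/13013
I = (+1)√(1849/13013/(4π)) = 0.10633465

0.106335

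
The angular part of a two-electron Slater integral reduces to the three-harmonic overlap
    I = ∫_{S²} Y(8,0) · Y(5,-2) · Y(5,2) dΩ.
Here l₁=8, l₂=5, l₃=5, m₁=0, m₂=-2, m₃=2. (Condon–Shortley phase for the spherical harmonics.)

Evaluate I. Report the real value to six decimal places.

Checks pass: Σm=0; 18 even; l₃=5∈[3,13].
(2·8+1)(2·5+1)(2·5+1) = 2057
Δ: 8! 8! 2! / 19! → 1/37413090
sum: t=3:−1/1036800 t=4:+1/331776 t=5:−1/1036800 = 1/921600
3j²(8 5 5; 0 0 0) = Δ·Π!·Σ² = 490/46189  (sign -1)
sum: t=1:−1/50803200 t=2:+1/2073600 t=3:−1/1036800 = -17/33868800
3j²(8 5 5; 0 -2 2) = Δ·Π!·Σ² = 136/13585  (sign +1)
combine: 4πI² = 2057·490/46189·136/13585 = 13328/61009
take √, sign -1: I = -0.13185014

-0.131850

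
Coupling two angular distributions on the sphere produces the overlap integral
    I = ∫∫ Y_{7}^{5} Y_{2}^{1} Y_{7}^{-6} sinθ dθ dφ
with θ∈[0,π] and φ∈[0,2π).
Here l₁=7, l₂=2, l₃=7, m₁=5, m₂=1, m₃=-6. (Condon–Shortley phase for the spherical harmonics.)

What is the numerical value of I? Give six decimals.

Rules hold: Σm=0, L=16 even, 5≤7≤9.
N = 15·5·15 = 1125
Δ = 2!·12!·2!/17! = 1/185640
Racah Σ t=0..2: t=0:+1/2419200 t=1:−1/518400 t=2:+1/2419200 = -1/907200
⇒ 3j(7 2 7; 0 0 0)² = 56/3315, sgn +1
Racah Σ t=1..2: t=1:−1/79833600 t=2:+1/958003200 = -1/87091200
⇒ 3j(7 2 7; 5 1 -6)² = 121/4760, sgn +1
4πI² = N·(3j₀)²·(3jₘ)² = 1815/3757
I = +1·√(0.483098/4π) = 0.19607074

0.196071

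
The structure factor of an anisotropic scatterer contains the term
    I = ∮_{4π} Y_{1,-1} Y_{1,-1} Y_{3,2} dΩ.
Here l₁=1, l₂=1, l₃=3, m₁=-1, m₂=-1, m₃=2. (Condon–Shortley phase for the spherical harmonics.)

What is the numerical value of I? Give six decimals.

0.000000

triangle: need 0≤l₃≤2, have 3; I=0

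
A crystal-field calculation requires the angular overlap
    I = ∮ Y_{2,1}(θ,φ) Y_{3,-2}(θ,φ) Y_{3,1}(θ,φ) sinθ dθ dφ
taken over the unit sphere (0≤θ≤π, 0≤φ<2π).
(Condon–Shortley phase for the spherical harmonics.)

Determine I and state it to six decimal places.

Checks pass: Σm=0; 8 even; l₃=3∈[1,5].
(2·2+1)(2·3+1)(2·3+1) = 245
Δ: 2! 2! 4! / 9! → 1/3780
sum: t=0:+1/24 t=1:−1/4 t=2:+1/24 = -1/6
3j²(2 3 3; 0 0 0) = Δ·Π!·Σ² = 4/105  (sign +1)
sum: t=0:+1/12 t=1:−1/48 = 1/16
3j²(2 3 3; 1 -2 1) = Δ·Π!·Σ² = 1/28  (sign +1)
combine: 4πI² = 245·4/105·1/28 = 1/3
take √, sign +1: I = 0.16286750

0.162868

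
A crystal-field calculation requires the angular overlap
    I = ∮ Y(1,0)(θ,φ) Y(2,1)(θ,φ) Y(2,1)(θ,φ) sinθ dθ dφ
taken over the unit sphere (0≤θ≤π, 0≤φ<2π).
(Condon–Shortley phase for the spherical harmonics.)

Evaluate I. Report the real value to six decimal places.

0.000000

0 + 1 + 1 = 2 ≠ 0: azimuthal integral kills it; I = 0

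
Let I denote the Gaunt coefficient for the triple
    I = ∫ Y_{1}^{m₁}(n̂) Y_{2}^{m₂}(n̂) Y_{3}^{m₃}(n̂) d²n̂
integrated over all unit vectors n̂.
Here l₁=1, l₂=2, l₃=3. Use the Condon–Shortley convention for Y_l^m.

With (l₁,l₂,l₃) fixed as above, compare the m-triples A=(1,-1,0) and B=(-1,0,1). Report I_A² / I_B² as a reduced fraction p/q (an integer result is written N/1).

l's match ⇒ only the (l;m) 3-j factors differ between A and B.
A: triangle coeff Δ(1,2,3) = 1/105; Σ_t [0,0]: t=0:+1/12 = 1/12; (3j)²=1/35 [(1 2 3; 1 -1 0)], sign=-1
B: triangle coeff Δ(1,2,3) = 1/105; Σ_t [0,0]: t=0:+1/8 = 1/8; (3j)²=2/35 [(1 2 3; -1 0 1)], sign=+1
I_A²/I_B² = (1/35)/(2/35) = 1/2

1/2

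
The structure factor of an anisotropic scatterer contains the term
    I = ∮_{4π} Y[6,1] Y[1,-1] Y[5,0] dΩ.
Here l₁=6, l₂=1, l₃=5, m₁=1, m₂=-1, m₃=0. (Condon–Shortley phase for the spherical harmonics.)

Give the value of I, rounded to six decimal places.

-0.187239

Checks pass: Σm=0; 12 even; l₃=5∈[5,7].
(2·6+1)(2·1+1)(2·5+1) = 429
Δ: 2! 10! 0! / 13! → 1/858
sum: t=1:−1/14400 = -1/14400
3j²(6 1 5; 0 0 0) = Δ·Π!·Σ² = 6/143  (sign +1)
sum: t=0:+1/28800 = 1/28800
3j²(6 1 5; 1 -1 0) = Δ·Π!·Σ² = 7/286  (sign -1)
combine: 4πI² = 429·6/143·7/286 = 63/143
take √, sign -1: I = -0.18723944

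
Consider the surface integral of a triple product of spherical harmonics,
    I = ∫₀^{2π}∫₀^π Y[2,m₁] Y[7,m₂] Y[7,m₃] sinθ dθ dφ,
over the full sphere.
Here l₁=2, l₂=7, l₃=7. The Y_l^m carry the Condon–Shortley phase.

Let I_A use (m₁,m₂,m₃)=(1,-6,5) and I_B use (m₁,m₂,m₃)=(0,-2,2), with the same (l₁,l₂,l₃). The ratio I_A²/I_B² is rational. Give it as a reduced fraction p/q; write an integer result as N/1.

39/16

Shared (l₁,l₂,l₃)=(2,7,7): N and (l;000)² cancel in I_A²/I_B².
A: Δ = 2!·2!·12!/17! = 1/185640; Racah Σ t=0..1: t=0:+1/79833600 t=1:−1/958003200 = 1/87091200; ⇒ 3j(2 7 7; 1 -6 5)² = 121/4760, sgn +1
B: Δ = 2!·2!·12!/17! = 1/185640; Racah Σ t=0..2: t=0:+1/2419200 t=1:−1/967680 t=2:+1/8709120 = -11/21772800; ⇒ 3j(2 7 7; 0 -2 2)² = 242/23205, sgn +1
I_A²/I_B² = (121/4760)/(242/23205) = 39/16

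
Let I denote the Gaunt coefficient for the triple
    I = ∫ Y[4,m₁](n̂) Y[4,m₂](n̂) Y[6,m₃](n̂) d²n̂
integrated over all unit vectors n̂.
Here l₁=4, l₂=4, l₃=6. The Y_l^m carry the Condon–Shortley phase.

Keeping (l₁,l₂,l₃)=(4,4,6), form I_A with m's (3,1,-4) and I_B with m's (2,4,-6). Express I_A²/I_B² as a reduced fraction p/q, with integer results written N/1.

3/88

Same 4,4,6: normalisation and zero-m 3j drop out of the ratio.
A: Δ: 2! 6! 6! / 15! → 1/1261260; sum: t=0:+1/28800 t=1:−1/34560 = 1/172800; 3j²(4 4 6; 3 1 -4) = Δ·Π!·Σ² = 1/1430  (sign +1)
B: Δ: 2! 6! 6! / 15! → 1/1261260; sum: t=2:+1/1036800 = 1/1036800; 3j²(4 4 6; 2 4 -6) = Δ·Π!·Σ² = 4/195  (sign +1)
I_A²/I_B² = (1/1430)/(4/195) = 3/88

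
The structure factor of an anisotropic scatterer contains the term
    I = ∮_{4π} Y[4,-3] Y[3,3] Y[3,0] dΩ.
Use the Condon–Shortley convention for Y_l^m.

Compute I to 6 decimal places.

0.203551

Rules hold: Σm=0, L=10 even, 1≤3≤7.
N = 9·7·7 = 441
Δ = 4!·4!·2!/11! = 1/34650
Racah Σ t=1..3: t=1:−1/72 t=2:+1/16 t=3:−1/72 = 5/144
⇒ 3j(4 3 3; 0 0 0)² = 2/77, sgn -1
Racah Σ t=4..4: t=4:+1/288 = 1/288
⇒ 3j(4 3 3; -3 3 0)² = 1/22, sgn -1
4πI² = N·(3j₀)²·(3jₘ)² = 63/121
I = +1·√(0.520661/4π) = 0.20355073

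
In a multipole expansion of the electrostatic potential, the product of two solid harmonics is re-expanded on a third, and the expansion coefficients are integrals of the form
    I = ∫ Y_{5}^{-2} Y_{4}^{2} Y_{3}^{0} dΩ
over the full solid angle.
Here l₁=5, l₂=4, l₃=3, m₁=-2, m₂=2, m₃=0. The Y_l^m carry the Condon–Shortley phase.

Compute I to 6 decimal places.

Rules hold: Σm=0, L=12 even, 1≤3≤9.
N = 11·9·7 = 693
Δ = 6!·4!·2!/13! = 1/180180
Racah Σ t=2..4: t=2:+1/576 t=3:−1/144 t=4:+1/576 = -1/288
⇒ 3j(5 4 3; 0 0 0)² = 20/1001, sgn +1
Racah Σ t=4..6: t=4:+1/576 t=5:−1/480 t=6:+1/8640 = -1/4320
⇒ 3j(5 4 3; -2 2 0)² = 1/2145, sgn +1
4πI² = N·(3j₀)²·(3jₘ)² = 12/1859
I = +1·√(0.00645508/4π) = 0.02266449

0.022664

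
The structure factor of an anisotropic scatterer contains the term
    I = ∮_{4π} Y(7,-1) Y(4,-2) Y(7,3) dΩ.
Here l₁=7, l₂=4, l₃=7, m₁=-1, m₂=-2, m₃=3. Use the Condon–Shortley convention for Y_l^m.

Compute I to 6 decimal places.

m-sum 0 ✓  L=18 even ✓  3≤7≤11 ✓
Π(2lᵢ+1) = 15×9×15 = 2025
triangle coeff Δ(7,4,7) = 1/58198140
Σ_t [0,4]: t=0:+1/17418240 t=1:−1/622080 t=2:+1/230400 t=3:−1/622080 t=4:+1/17418240 = 1/806400
(3j)²=2268/230945 [(7 4 7; 0 0 0)], sign=-1
Σ_t [0,2]: t=0:+1/7741440 t=1:−1/1088640 t=2:+1/1658880 = -13/69672960
(3j)²=325/149226 [(7 4 7; -1 -2 3)], sign=-1
⇒ 4πI² = 546750/12623809
I = (+1)√(546750/12623809/(4π)) = 0.05870759

0.058708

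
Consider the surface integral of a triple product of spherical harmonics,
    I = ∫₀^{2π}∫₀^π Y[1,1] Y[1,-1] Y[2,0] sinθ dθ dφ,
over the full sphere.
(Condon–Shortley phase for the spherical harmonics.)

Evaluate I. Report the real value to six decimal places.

0.126157

m-sum 0 ✓  L=4 even ✓  0≤2≤2 ✓
Π(2lᵢ+1) = 3×3×5 = 45
triangle coeff Δ(1,1,2) = 1/30
Σ_t [0,0]: t=0:+1/1 = 1/1
(3j)²=2/15 [(1 1 2; 0 0 0)], sign=+1
Σ_t [0,0]: t=0:+1/4 = 1/4
(3j)²=1/30 [(1 1 2; 1 -1 0)], sign=+1
⇒ 4πI² = 1/5
I = (+1)√(1/5/(4π)) = 0.12615663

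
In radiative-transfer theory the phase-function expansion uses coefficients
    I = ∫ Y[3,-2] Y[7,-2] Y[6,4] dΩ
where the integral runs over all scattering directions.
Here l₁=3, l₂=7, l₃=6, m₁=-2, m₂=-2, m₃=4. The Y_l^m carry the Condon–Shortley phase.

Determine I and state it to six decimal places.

-0.153384

Checks pass: Σm=0; 16 even; l₃=6∈[4,10].
(2·3+1)(2·7+1)(2·6+1) = 1365
Δ: 4! 2! 10! / 17! → 1/2042040
sum: t=1:−1/207360 t=2:+1/57600 t=3:−1/207360 = 1/129600
3j²(3 7 6; 0 0 0) = Δ·Π!·Σ² = 168/12155  (sign +1)
sum: t=3:−1/967680 t=4:+1/8709120 = -1/1088640
3j²(3 7 6; -2 -2 4) = Δ·Π!·Σ² = 800/51051  (sign -1)
combine: 4πI² = 1365·168/12155·800/51051 = 134400/454597
take √, sign -1: I = -0.15338448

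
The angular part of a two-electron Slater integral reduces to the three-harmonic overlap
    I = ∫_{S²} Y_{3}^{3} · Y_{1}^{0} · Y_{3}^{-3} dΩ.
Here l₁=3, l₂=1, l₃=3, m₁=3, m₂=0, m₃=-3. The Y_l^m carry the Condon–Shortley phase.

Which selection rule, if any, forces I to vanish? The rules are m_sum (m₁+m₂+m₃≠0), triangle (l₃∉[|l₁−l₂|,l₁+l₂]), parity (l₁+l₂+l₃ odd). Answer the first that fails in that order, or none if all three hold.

m₁+m₂+m₃ = 3 + 0 − 3 = 0  ✓
triangle: |3−1|=2 ≤ l₃=3 ≤ 3+1=4  ✓
parity: l₁+l₂+l₃ = 7 is odd  ✗

parity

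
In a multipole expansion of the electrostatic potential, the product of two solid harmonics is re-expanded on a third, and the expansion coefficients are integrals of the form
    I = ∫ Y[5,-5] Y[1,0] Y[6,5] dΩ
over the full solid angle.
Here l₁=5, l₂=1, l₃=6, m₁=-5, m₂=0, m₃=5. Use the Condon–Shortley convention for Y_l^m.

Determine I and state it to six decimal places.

-0.135514

Rules hold: Σm=0, L=12 even, 4≤6≤6.
N = 11·3·13 = 429
Δ = 0!·10!·2!/13! = 1/858
Racah Σ t=0..0: t=0:+1/14400 = 1/14400
⇒ 3j(5 1 6; 0 0 0)² = 6/143, sgn +1
Racah Σ t=0..0: t=0:+1/3628800 = 1/3628800
⇒ 3j(5 1 6; -5 0 5)² = 1/78, sgn -1
4πI² = N·(3j₀)²·(3jₘ)² = 3/13
I = -1·√(0.230769/4π) = -0.13551395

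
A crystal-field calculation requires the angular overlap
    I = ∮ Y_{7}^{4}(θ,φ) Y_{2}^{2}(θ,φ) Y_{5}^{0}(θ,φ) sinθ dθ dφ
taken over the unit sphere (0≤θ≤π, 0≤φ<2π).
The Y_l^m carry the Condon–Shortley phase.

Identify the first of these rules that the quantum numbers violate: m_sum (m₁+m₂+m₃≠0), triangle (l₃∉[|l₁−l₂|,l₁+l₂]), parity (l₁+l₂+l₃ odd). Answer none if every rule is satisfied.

m_sum

azimuthal sum: 4 + 2 + 0 = 6  ✗
5 ≤ 5 ≤ 9 (triangle on l)
L = 7 + 2 + 5 = 14 (even)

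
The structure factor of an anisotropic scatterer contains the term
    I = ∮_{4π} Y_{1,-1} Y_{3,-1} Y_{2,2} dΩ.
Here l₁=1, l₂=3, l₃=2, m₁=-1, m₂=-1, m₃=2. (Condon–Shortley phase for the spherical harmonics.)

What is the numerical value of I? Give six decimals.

Checks pass: Σm=0; 6 even; l₃=2∈[2,4].
(2·1+1)(2·3+1)(2·2+1) = 105
Δ: 2! 0! 4! / 7! → 1/105
sum: t=1:−1/4 = -1/4
3j²(1 3 2; 0 0 0) = Δ·Π!·Σ² = 3/35  (sign -1)
sum: t=2:+1/48 = 1/48
3j²(1 3 2; -1 -1 2) = Δ·Π!·Σ² = 1/105  (sign +1)
combine: 4πI² = 105·3/35·1/105 = 3/35
take √, sign -1: I = -0.08258890

-0.082589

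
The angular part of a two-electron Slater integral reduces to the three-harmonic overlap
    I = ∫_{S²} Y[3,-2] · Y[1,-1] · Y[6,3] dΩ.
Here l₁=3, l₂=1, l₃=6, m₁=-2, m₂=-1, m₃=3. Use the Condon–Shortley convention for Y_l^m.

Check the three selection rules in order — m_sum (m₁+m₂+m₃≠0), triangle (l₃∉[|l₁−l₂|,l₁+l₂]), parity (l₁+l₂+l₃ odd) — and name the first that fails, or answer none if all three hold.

triangle

Σmᵢ = 0  ✓
l₃∈[|l₁−l₂|,l₁+l₂]=[2,4], have l₃=6  ✗
Σlᵢ = 10 ⇒ even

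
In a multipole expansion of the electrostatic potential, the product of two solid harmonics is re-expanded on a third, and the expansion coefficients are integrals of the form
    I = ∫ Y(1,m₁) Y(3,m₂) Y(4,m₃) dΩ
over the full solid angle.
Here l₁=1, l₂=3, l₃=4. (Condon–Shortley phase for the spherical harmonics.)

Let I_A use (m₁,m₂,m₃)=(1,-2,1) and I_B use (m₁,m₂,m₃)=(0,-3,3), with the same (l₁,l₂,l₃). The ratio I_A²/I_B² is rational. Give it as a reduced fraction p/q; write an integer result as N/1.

3/7

l's match ⇒ only the (l;m) 3-j factors differ between A and B.
A: triangle coeff Δ(1,3,4) = 1/252; Σ_t [0,0]: t=0:+1/240 = 1/240; (3j)²=1/84 [(1 3 4; 1 -2 1)], sign=-1
B: triangle coeff Δ(1,3,4) = 1/252; Σ_t [0,0]: t=0:+1/720 = 1/720; (3j)²=1/36 [(1 3 4; 0 -3 3)], sign=-1
I_A²/I_B² = (1/84)/(1/36) = 3/7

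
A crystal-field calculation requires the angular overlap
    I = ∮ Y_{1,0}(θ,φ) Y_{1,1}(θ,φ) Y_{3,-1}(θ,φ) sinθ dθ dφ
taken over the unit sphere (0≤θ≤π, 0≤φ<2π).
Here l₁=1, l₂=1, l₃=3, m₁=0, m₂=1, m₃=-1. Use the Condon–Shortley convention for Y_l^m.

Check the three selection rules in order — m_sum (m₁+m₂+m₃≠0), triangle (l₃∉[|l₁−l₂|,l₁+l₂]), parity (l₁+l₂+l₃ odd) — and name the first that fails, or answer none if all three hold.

triangle

azimuthal sum: 0 + 1 − 1 = 0  ✓
0 ≤ 3 ≤ 2 (triangle on l)  ✗
L = 1 + 1 + 3 = 5 (odd)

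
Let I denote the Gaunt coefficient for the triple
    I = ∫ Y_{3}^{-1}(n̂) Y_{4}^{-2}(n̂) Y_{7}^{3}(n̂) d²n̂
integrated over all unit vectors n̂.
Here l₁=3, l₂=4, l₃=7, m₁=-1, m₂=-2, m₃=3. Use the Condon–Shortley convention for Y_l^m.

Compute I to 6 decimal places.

-0.239176

m-sum 0 ✓  L=14 even ✓  1≤7≤7 ✓
Π(2lᵢ+1) = 7×9×15 = 945
triangle coeff Δ(3,4,7) = 1/45045
Σ_t [0,0]: t=0:+1/20736 = 1/20736
(3j)²=35/1287 [(3 4 7; 0 0 0)], sign=-1
Σ_t [0,0]: t=0:+1/69120 = 1/69120
(3j)²=4/143 [(3 4 7; -1 -2 3)], sign=+1
⇒ 4πI² = 14700/20449
I = (-1)√(14700/20449/(4π)) = -0.23917605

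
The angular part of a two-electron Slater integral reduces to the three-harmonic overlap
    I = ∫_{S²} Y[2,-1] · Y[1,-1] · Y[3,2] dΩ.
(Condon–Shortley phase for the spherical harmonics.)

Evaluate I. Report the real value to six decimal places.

0.261169

Rules hold: Σm=0, L=6 even, 1≤3≤3.
N = 5·3·7 = 105
Δ = 0!·4!·2!/7! = 1/105
Racah Σ t=0..0: t=0:+1/4 = 1/4
⇒ 3j(2 1 3; 0 0 0)² = 3/35, sgn -1
Racah Σ t=0..0: t=0:+1/12 = 1/12
⇒ 3j(2 1 3; -1 -1 2)² = 2/21, sgn -1
4πI² = N·(3j₀)²·(3jₘ)² = 6/7
I = +1·√(0.857143/4π) = 0.26116903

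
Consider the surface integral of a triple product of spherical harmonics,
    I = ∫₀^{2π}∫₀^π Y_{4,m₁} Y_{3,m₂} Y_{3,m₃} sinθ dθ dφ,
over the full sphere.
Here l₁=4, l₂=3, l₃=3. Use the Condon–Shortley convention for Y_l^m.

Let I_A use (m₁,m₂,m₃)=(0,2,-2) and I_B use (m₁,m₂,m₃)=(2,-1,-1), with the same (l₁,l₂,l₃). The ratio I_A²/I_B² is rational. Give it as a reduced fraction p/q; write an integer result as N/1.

l's match ⇒ only the (l;m) 3-j factors differ between A and B.
A: triangle coeff Δ(4,3,3) = 1/34650; Σ_t [3,4]: t=3:−1/72 t=4:+1/576 = -7/576; (3j)²=7/198 [(4 3 3; 0 2 -2)], sign=+1
B: triangle coeff Δ(4,3,3) = 1/34650; Σ_t [0,2]: t=0:+1/192 t=1:−1/36 t=2:+1/192 = -5/288; (3j)²=20/693 [(4 3 3; 2 -1 -1)], sign=-1
I_A²/I_B² = (7/198)/(20/693) = 49/40

49/40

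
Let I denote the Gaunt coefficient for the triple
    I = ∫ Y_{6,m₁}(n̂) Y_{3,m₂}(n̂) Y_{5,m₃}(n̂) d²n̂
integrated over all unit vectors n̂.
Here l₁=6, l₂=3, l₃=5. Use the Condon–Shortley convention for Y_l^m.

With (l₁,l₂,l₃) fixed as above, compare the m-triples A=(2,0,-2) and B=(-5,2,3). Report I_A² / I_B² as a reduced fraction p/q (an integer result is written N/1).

Shared (l₁,l₂,l₃)=(6,3,5): N and (l;000)² cancel in I_A²/I_B².
A: Δ = 4!·8!·2!/15! = 1/675675; Racah Σ t=1..3: t=1:−1/8640 t=2:+1/5760 t=3:−1/60480 = 1/24192; ⇒ 3j(6 3 5; 2 0 -2)² = 8/3003, sgn -1
B: Δ = 4!·8!·2!/15! = 1/675675; Racah Σ t=3..4: t=3:−1/483840 t=4:+1/120960 = 1/161280; ⇒ 3j(6 3 5; -5 2 3)² = 2/91, sgn +1
I_A²/I_B² = (8/3003)/(2/91) = 4/33

4/33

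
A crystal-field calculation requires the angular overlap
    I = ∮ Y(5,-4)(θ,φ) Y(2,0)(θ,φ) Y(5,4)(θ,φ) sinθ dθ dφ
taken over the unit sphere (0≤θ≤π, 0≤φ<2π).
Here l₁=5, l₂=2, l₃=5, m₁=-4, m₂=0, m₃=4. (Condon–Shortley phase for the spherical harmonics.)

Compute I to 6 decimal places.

-0.097044

m-sum 0 ✓  L=12 even ✓  3≤5≤7 ✓
Π(2lᵢ+1) = 11×5×11 = 605
triangle coeff Δ(5,2,5) = 1/38610
Σ_t [0,2]: t=0:+1/2880 t=1:−1/576 t=2:+1/2880 = -1/960
(3j)²=10/429 [(5 2 5; 0 0 0)], sign=+1
Σ_t [1,2]: t=1:−1/40320 t=2:+1/20160 = 1/40320
(3j)²=6/715 [(5 2 5; -4 0 4)], sign=-1
⇒ 4πI² = 20/169
I = (-1)√(20/169/(4π)) = -0.09704356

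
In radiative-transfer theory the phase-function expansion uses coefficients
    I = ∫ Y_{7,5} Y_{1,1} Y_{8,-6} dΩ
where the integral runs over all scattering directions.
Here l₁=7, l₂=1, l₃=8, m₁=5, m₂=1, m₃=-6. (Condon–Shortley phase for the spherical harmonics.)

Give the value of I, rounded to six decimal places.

0.291881

Rules hold: Σm=0, L=16 even, 6≤8≤8.
N = 15·3·17 = 765
Δ = 0!·14!·2!/17! = 1/2040
Racah Σ t=0..0: t=0:+1/25401600 = 1/25401600
⇒ 3j(7 1 8; 0 0 0)² = 8/255, sgn +1
Racah Σ t=0..0: t=0:+1/1916006400 = 1/1916006400
⇒ 3j(7 1 8; 5 1 -6)² = 91/2040, sgn +1
4πI² = N·(3j₀)²·(3jₘ)² = 91/85
I = +1·√(1.07059/4π) = 0.29188132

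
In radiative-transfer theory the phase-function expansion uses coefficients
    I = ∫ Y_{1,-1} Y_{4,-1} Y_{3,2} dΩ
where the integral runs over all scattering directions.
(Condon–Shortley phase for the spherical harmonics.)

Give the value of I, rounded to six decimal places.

m-sum 0 ✓  L=8 even ✓  3≤3≤5 ✓
Π(2lᵢ+1) = 3×9×7 = 189
triangle coeff Δ(1,4,3) = 1/252
Σ_t [1,1]: t=1:−1/36 = -1/36
(3j)²=4/63 [(1 4 3; 0 0 0)], sign=+1
Σ_t [2,2]: t=2:+1/240 = 1/240
(3j)²=1/84 [(1 4 3; -1 -1 2)], sign=-1
⇒ 4πI² = 1/7
I = (-1)√(1/7/(4π)) = -0.10662181

-0.106622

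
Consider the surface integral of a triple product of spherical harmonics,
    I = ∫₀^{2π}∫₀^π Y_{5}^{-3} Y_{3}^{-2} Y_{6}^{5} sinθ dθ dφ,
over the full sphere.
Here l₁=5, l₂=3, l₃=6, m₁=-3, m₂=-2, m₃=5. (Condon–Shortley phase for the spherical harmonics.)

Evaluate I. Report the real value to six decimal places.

-0.169016

m-sum 0 ✓  L=14 even ✓  2≤6≤8 ✓
Π(2lᵢ+1) = 11×7×13 = 1001
triangle coeff Δ(5,3,6) = 1/675675
Σ_t [0,2]: t=0:+1/8640 t=1:−1/2304 t=2:+1/8640 = -7/34560
(3j)²=7/429 [(5 3 6; 0 0 0)], sign=-1
Σ_t [0,1]: t=0:+1/483840 t=1:−1/120960 = -1/161280
(3j)²=2/91 [(5 3 6; -3 -2 5)], sign=+1
⇒ 4πI² = 14/39
I = (-1)√(14/39/(4π)) = -0.16901560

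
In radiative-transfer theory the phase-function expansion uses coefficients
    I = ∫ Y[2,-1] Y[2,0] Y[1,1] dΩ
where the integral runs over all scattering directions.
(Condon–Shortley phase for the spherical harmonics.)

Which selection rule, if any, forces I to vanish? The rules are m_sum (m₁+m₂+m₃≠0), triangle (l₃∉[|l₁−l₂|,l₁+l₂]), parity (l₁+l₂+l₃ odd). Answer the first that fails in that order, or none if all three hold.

parity

azimuthal sum: -1 + 0 + 1 = 0  ✓
0 ≤ 1 ≤ 4 (triangle on l)  ✓
L = 2 + 2 + 1 = 5 (odd)  ✗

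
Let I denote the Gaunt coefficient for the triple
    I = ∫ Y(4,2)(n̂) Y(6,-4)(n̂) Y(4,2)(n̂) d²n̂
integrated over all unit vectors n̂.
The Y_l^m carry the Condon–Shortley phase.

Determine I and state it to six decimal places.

0.159678

Checks pass: Σm=0; 14 even; l₃=4∈[2,10].
(2·4+1)(2·6+1)(2·4+1) = 1053
Δ: 6! 2! 6! / 15! → 1/1261260
sum: t=2:+1/4608 t=3:−1/1296 t=4:+1/4608 = -7/20736
3j²(4 6 4; 0 0 0) = Δ·Π!·Σ² = 20/1287  (sign -1)
sum: t=0:+1/69120 t=1:−1/14400 t=2:+1/69120 = -7/172800
3j²(4 6 4; 2 -4 2) = Δ·Π!·Σ² = 14/715  (sign -1)
combine: 4πI² = 1053·20/1287·14/715 = 504/1573
take √, sign +1: I = 0.15967833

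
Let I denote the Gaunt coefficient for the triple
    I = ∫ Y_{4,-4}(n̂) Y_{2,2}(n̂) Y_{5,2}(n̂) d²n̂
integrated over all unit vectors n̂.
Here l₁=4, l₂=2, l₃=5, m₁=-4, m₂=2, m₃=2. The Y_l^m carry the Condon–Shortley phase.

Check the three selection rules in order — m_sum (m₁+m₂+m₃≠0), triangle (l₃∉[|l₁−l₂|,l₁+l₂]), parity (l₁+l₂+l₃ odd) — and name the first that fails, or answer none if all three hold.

Σmᵢ = 0  ✓
l₃∈[|l₁−l₂|,l₁+l₂]=[2,6], have l₃=5  ✓
Σlᵢ = 11 ⇒ odd  ✗

parity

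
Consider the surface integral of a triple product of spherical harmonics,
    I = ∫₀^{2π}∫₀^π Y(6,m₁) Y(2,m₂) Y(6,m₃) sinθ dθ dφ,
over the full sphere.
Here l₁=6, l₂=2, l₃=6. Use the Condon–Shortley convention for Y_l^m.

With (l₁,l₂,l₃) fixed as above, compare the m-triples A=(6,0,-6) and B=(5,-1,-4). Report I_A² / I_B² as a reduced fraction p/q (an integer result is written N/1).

44/27

l's match ⇒ only the (l;m) 3-j factors differ between A and B.
A: triangle coeff Δ(6,2,6) = 1/90090; Σ_t [0,0]: t=0:+1/14515200 = 1/14515200; (3j)²=22/455 [(6 2 6; 6 0 -6)], sign=+1
B: triangle coeff Δ(6,2,6) = 1/90090; Σ_t [0,1]: t=0:+1/725760 t=1:−1/7257600 = 1/806400; (3j)²=27/910 [(6 2 6; 5 -1 -4)], sign=+1
I_A²/I_B² = (22/455)/(27/910) = 44/27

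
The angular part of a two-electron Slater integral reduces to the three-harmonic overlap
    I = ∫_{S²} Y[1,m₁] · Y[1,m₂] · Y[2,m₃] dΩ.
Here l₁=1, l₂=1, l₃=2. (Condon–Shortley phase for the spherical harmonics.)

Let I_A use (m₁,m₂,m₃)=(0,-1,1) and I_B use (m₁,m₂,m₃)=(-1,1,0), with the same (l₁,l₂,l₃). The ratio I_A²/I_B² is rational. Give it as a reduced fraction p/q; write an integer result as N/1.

3/1

Shared (l₁,l₂,l₃)=(1,1,2): N and (l;000)² cancel in I_A²/I_B².
A: Δ = 0!·2!·2!/5! = 1/30; Racah Σ t=0..0: t=0:+1/2 = 1/2; ⇒ 3j(1 1 2; 0 -1 1)² = 1/10, sgn -1
B: Δ = 0!·2!·2!/5! = 1/30; Racah Σ t=0..0: t=0:+1/4 = 1/4; ⇒ 3j(1 1 2; -1 1 0)² = 1/30, sgn +1
I_A²/I_B² = (1/10)/(1/30) = 3/1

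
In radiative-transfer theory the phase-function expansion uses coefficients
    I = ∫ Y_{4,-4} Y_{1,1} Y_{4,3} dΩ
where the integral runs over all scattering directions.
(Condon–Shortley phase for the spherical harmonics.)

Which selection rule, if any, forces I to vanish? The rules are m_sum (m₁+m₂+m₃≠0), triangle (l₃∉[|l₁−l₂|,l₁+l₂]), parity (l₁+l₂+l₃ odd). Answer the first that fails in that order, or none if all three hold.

Σmᵢ = 0  ✓
l₃∈[|l₁−l₂|,l₁+l₂]=[3,5], have l₃=4  ✓
Σlᵢ = 9 ⇒ odd  ✗

parity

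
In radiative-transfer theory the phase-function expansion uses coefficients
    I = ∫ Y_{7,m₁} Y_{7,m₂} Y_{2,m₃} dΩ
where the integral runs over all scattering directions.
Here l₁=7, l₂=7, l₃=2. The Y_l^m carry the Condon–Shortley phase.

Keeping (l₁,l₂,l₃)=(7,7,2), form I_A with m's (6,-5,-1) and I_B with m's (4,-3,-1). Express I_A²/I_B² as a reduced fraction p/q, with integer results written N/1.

143/98

Same 7,7,2: normalisation and zero-m 3j drop out of the ratio.
A: Δ: 12! 2! 2! / 17! → 1/185640; sum: t=0:+1/958003200 t=1:−1/79833600 = -1/87091200; 3j²(7 7 2; 6 -5 -1) = Δ·Π!·Σ² = 121/4760  (sign +1)
B: Δ: 12! 2! 2! / 17! → 1/185640; sum: t=2:+1/14515200 t=3:−1/4354560 = -1/6220800; 3j²(7 7 2; 4 -3 -1) = Δ·Π!·Σ² = 77/4420  (sign +1)
I_A²/I_B² = (121/4760)/(77/4420) = 143/98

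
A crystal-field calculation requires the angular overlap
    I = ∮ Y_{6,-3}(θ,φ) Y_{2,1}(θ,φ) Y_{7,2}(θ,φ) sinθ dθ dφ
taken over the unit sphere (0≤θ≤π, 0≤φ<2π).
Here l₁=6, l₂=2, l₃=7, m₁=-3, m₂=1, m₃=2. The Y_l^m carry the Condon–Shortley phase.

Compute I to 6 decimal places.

0.000000

l₁+l₂+l₃=15 is odd: 3j(l;000)=0 ⇒ I=0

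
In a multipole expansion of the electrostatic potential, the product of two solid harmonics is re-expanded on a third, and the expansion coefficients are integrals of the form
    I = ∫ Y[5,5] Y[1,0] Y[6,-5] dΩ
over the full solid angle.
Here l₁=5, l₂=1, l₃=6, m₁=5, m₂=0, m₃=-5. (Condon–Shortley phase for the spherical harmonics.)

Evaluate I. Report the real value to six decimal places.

-0.135514

Rules hold: Σm=0, L=12 even, 4≤6≤6.
N = 11·3·13 = 429
Δ = 0!·10!·2!/13! = 1/858
Racah Σ t=0..0: t=0:+1/14400 = 1/14400
⇒ 3j(5 1 6; 0 0 0)² = 6/143, sgn +1
Racah Σ t=0..0: t=0:+1/3628800 = 1/3628800
⇒ 3j(5 1 6; 5 0 -5)² = 1/78, sgn -1
4πI² = N·(3j₀)²·(3jₘ)² = 3/13
I = -1·√(0.230769/4π) = -0.13551395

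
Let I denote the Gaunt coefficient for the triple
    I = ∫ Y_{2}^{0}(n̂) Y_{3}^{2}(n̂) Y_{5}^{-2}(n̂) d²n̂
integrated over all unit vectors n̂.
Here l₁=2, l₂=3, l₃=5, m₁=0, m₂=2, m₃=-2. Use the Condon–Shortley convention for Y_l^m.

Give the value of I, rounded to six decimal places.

0.190188

Checks pass: Σm=0; 10 even; l₃=5∈[1,5].
(2·2+1)(2·3+1)(2·5+1) = 385
Δ: 0! 4! 6! / 11! → 1/2310
sum: t=0:+1/144 = 1/144
3j²(2 3 5; 0 0 0) = Δ·Π!·Σ² = 10/231  (sign -1)
sum: t=0:+1/480 = 1/480
3j²(2 3 5; 0 2 -2) = Δ·Π!·Σ² = 3/110  (sign -1)
combine: 4πI² = 385·10/231·3/110 = 5/11
take √, sign +1: I = 0.19018827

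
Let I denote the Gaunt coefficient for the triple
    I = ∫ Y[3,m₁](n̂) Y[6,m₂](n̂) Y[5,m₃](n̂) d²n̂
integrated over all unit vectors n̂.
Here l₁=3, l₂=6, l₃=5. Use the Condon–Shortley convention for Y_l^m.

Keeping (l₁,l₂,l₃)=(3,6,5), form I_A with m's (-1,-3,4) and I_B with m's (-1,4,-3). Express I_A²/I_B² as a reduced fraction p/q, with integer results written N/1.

12/5

Shared (l₁,l₂,l₃)=(3,6,5): N and (l;000)² cancel in I_A²/I_B².
A: Δ = 4!·2!·8!/15! = 1/675675; Racah Σ t=2..3: t=2:+1/40320 t=3:−1/241920 = 1/48384; ⇒ 3j(3 6 5; -1 -3 4)² = 24/1001, sgn -1
B: Δ = 4!·2!·8!/15! = 1/675675; Racah Σ t=2..4: t=2:+1/322560 t=3:−1/30240 t=4:+1/69120 = -1/64512; ⇒ 3j(3 6 5; -1 4 -3)² = 10/1001, sgn -1
I_A²/I_B² = (24/1001)/(10/1001) = 12/5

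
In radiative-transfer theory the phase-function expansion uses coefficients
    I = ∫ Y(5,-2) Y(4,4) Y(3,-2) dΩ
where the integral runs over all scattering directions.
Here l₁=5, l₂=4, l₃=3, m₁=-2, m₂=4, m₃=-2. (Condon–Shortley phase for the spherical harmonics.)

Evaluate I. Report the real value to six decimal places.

-0.109480

Checks pass: Σm=0; 12 even; l₃=3∈[1,9].
(2·5+1)(2·4+1)(2·3+1) = 693
Δ: 6! 4! 2! / 13! → 1/180180
sum: t=2:+1/576 t=3:−1/144 t=4:+1/576 = -1/288
3j²(5 4 3; 0 0 0) = Δ·Π!·Σ² = 20/1001  (sign +1)
sum: t=6:+1/8640 = 1/8640
3j²(5 4 3; -2 4 -2) = Δ·Π!·Σ² = 14/1287  (sign -1)
combine: 4πI² = 693·20/1001·14/1287 = 280/1859
take √, sign -1: I = -0.10947990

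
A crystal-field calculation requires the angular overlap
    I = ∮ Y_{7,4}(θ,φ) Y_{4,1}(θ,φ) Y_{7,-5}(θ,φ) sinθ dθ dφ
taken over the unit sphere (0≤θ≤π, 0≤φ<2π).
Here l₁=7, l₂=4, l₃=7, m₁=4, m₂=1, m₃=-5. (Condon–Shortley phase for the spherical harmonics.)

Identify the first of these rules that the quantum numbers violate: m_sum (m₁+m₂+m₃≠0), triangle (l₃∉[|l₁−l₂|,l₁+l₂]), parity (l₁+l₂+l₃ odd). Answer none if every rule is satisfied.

none

m₁+m₂+m₃ = 4 + 1 − 5 = 0  ✓
triangle: |7−4|=3 ≤ l₃=7 ≤ 7+4=11  ✓
parity: l₁+l₂+l₃ = 18 is even  ✓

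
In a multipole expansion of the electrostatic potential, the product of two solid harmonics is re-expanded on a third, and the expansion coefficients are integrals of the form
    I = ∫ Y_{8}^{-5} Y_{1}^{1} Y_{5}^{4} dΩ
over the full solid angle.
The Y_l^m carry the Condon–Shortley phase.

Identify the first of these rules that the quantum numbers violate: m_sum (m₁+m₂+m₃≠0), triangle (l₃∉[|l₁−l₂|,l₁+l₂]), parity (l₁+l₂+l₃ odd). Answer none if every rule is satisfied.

triangle

m₁+m₂+m₃ = -5 + 1 + 4 = 0  ✓
triangle: |8−1|=7 ≤ l₃=5 ≤ 8+1=9  ✗
parity: l₁+l₂+l₃ = 14 is even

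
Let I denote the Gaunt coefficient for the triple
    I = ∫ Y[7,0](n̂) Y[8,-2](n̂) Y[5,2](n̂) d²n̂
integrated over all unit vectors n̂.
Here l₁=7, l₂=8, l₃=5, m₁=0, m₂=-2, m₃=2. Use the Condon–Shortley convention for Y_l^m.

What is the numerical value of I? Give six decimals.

Checks pass: Σm=0; 20 even; l₃=5∈[1,15].
(2·7+1)(2·8+1)(2·5+1) = 2805
Δ: 10! 4! 6! / 21! → 1/814773960
sum: t=3:−1/87091200 t=4:+1/4976640 t=5:−1/2073600 t=6:+1/4976640 t=7:−1/87091200 = -1/9676800
3j²(7 8 5; 0 0 0) = Δ·Π!·Σ² = 360/46189  (sign +1)
sum: t=3:−1/26127360 t=4:+1/4976640 t=5:−1/6912000 t=6:+1/74649600 = 41/1306368000
3j²(7 8 5; 0 -2 2) = Δ·Π!·Σ² = 1681/692835  (sign -1)
combine: 4πI² = 2805·360/46189·1681/692835 = 605160/11408683
take √, sign -1: I = -0.06496993

-0.064970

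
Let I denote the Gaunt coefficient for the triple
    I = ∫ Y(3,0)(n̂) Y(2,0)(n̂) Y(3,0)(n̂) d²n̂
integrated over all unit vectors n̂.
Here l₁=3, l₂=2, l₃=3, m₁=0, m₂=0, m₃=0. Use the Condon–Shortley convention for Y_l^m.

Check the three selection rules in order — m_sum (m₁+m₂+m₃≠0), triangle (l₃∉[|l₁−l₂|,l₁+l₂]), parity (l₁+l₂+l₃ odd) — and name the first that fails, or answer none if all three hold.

m₁+m₂+m₃ = 0 + 0 + 0 = 0  ✓
triangle: |3−2|=1 ≤ l₃=3 ≤ 3+2=5  ✓
parity: l₁+l₂+l₃ = 8 is even  ✓

none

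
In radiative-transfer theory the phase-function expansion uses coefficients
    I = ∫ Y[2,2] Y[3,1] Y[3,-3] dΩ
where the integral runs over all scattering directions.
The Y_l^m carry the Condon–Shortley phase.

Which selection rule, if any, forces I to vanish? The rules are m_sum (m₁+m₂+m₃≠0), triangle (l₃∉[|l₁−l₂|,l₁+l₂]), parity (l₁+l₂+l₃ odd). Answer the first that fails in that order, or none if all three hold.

none

Σmᵢ = 0  ✓
l₃∈[|l₁−l₂|,l₁+l₂]=[1,5], have l₃=3  ✓
Σlᵢ = 8 ⇒ even  ✓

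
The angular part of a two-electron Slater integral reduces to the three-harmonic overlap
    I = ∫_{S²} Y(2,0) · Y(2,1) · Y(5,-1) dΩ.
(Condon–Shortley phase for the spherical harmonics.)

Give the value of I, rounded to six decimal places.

|2−2|≤5≤2+2 violated ⇒ I = 0

0.000000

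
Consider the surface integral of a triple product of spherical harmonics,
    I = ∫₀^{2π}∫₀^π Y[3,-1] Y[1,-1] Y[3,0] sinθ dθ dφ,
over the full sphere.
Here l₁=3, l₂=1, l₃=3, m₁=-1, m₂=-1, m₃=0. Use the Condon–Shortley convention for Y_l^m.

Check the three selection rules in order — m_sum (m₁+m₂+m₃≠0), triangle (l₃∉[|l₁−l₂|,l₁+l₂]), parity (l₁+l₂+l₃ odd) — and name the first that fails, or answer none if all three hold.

m_sum

azimuthal sum: -1 − 1 + 0 = -2  ✗
2 ≤ 3 ≤ 4 (triangle on l)
L = 3 + 1 + 3 = 7 (odd)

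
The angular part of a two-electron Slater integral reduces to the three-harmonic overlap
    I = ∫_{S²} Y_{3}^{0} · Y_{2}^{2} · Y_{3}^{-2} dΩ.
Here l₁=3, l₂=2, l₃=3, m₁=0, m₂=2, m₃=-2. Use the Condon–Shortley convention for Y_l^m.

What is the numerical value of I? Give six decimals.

-0.188063

m-sum 0 ✓  L=8 even ✓  1≤3≤5 ✓
Π(2lᵢ+1) = 7×5×7 = 245
triangle coeff Δ(3,2,3) = 1/3780
Σ_t [0,2]: t=0:+1/24 t=1:−1/4 t=2:+1/24 = -1/6
(3j)²=4/105 [(3 2 3; 0 0 0)], sign=+1
Σ_t [2,2]: t=2:+1/24 = 1/24
(3j)²=1/21 [(3 2 3; 0 2 -2)], sign=-1
⇒ 4πI² = 4/9
I = (-1)√(4/9/(4π)) = -0.18806319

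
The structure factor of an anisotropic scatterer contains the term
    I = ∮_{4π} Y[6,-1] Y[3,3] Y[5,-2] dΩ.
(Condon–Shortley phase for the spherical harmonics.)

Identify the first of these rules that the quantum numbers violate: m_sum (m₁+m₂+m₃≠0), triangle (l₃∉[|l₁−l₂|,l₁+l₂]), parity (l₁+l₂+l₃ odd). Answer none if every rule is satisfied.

none

azimuthal sum: -1 + 3 − 2 = 0  ✓
3 ≤ 5 ≤ 9 (triangle on l)  ✓
L = 6 + 3 + 5 = 14 (even)  ✓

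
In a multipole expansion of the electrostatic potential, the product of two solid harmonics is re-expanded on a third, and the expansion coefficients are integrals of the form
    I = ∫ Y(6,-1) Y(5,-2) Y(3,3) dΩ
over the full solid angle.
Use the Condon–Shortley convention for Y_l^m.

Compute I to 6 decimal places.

m-sum 0 ✓  L=14 even ✓  1≤3≤11 ✓
Π(2lᵢ+1) = 13×11×7 = 1001
triangle coeff Δ(6,5,3) = 1/675675
Σ_t [3,5]: t=3:−1/8640 t=4:+1/2304 t=5:−1/8640 = 7/34560
(3j)²=7/429 [(6 5 3; 0 0 0)], sign=-1
Σ_t [3,3]: t=3:−1/34560 = -1/34560
(3j)²=7/429 [(6 5 3; -1 -2 3)], sign=-1
⇒ 4πI² = 343/1287
I = (+1)√(343/1287/(4π)) = 0.14563067

0.145631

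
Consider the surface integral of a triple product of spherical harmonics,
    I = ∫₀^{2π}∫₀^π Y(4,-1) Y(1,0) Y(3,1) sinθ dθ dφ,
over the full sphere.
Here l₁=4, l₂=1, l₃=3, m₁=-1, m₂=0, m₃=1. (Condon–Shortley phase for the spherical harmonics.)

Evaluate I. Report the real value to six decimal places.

-0.238414

Checks pass: Σm=0; 8 even; l₃=3∈[3,5].
(2·4+1)(2·1+1)(2·3+1) = 189
Δ: 2! 6! 0! / 9! → 1/252
sum: t=1:−1/36 = -1/36
3j²(4 1 3; 0 0 0) = Δ·Π!·Σ² = 4/63  (sign +1)
sum: t=1:−1/48 = -1/48
3j²(4 1 3; -1 0 1) = Δ·Π!·Σ² = 5/84  (sign -1)
combine: 4πI² = 189·4/63·5/84 = 5/7
take √, sign -1: I = -0.23841361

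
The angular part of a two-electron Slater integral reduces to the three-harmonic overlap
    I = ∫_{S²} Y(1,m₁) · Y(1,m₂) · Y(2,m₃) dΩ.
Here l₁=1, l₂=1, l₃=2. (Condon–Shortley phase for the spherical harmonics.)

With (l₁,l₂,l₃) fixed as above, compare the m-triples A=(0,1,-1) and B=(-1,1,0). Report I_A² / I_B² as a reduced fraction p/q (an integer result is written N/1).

3/1

l's match ⇒ only the (l;m) 3-j factors differ between A and B.
A: triangle coeff Δ(1,1,2) = 1/30; Σ_t [0,0]: t=0:+1/2 = 1/2; (3j)²=1/10 [(1 1 2; 0 1 -1)], sign=-1
B: triangle coeff Δ(1,1,2) = 1/30; Σ_t [0,0]: t=0:+1/4 = 1/4; (3j)²=1/30 [(1 1 2; -1 1 0)], sign=+1
I_A²/I_B² = (1/10)/(1/30) = 3/1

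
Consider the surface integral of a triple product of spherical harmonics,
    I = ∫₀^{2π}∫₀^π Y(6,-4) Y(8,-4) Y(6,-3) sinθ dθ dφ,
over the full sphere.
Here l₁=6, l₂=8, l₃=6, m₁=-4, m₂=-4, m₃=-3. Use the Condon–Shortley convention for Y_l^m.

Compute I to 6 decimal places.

0.000000

Σmᵢ = -11 ≠ 0, so the φ-integral vanishes; I = 0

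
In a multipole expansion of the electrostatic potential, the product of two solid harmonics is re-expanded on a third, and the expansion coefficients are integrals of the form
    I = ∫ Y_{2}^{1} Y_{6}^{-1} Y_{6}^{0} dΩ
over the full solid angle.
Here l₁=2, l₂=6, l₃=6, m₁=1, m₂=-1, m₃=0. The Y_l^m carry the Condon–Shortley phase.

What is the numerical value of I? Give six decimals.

m-sum 0 ✓  L=14 even ✓  4≤6≤8 ✓
Π(2lᵢ+1) = 5×13×13 = 845
triangle coeff Δ(2,6,6) = 1/90090
Σ_t [0,2]: t=0:+1/69120 t=1:−1/14400 t=2:+1/69120 = -7/172800
(3j)²=14/715 [(2 6 6; 0 0 0)], sign=-1
Σ_t [0,1]: t=0:+1/28800 t=1:−1/34560 = 1/172800
(3j)²=1/1430 [(2 6 6; 1 -1 0)], sign=+1
⇒ 4πI² = 7/605
I = (-1)√(7/605/(4π)) = -0.03034355

-0.030344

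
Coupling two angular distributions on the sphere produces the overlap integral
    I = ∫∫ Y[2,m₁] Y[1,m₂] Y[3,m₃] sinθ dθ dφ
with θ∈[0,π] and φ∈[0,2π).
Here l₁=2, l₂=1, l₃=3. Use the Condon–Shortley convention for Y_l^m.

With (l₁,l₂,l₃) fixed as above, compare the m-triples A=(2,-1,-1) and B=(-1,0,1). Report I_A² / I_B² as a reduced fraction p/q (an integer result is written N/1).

1/8

l's match ⇒ only the (l;m) 3-j factors differ between A and B.
A: triangle coeff Δ(2,1,3) = 1/105; Σ_t [0,0]: t=0:+1/48 = 1/48; (3j)²=1/105 [(2 1 3; 2 -1 -1)], sign=+1
B: triangle coeff Δ(2,1,3) = 1/105; Σ_t [0,0]: t=0:+1/6 = 1/6; (3j)²=8/105 [(2 1 3; -1 0 1)], sign=+1
I_A²/I_B² = (1/105)/(8/105) = 1/8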